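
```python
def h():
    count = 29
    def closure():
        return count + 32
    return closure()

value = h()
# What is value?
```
61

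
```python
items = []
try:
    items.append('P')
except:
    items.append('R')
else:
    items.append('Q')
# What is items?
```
['P', 'Q']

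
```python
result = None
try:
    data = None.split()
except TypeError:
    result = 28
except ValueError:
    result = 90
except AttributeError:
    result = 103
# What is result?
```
103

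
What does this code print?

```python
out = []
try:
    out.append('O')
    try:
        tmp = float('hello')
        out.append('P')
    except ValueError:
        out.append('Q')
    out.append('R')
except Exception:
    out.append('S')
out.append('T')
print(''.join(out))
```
OQRT

Inner exception caught by inner handler, outer continues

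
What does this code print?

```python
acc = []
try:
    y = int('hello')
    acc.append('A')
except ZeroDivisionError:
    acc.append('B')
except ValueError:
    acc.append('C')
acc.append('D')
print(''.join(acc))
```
CD

ValueError is caught by its specific handler, not ZeroDivisionError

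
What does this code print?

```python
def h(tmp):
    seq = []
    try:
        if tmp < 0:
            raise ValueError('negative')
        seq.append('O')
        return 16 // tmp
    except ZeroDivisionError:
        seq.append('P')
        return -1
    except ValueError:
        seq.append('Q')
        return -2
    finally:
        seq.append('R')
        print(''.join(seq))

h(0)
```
OPR

tmp=0 causes ZeroDivisionError, caught, finally prints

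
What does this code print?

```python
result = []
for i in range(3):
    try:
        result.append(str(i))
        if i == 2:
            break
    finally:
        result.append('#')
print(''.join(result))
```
0#1#2#

finally runs even when breaking out of loop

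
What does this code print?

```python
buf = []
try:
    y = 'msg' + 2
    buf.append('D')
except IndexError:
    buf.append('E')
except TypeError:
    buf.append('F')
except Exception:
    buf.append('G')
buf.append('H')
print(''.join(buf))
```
FH

TypeError matches before generic Exception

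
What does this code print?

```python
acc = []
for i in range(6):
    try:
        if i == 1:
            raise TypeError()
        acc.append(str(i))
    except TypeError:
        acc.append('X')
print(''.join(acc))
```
0X2345

Exception on i=1 caught, loop continues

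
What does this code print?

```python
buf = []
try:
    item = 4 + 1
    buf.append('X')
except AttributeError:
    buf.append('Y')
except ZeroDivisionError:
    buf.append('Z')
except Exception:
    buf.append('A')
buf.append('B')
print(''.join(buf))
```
XB

No exception, try block completes normally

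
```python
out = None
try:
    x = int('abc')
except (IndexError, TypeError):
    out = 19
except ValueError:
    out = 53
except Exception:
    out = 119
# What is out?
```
53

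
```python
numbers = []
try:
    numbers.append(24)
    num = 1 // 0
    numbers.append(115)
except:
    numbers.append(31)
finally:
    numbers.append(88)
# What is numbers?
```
[24, 31, 88]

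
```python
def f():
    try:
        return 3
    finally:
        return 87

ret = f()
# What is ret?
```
87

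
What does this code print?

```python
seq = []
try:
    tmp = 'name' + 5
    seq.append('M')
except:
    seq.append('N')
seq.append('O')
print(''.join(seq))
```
NO

Exception raised in try, caught by bare except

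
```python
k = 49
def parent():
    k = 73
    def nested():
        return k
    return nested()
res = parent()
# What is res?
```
73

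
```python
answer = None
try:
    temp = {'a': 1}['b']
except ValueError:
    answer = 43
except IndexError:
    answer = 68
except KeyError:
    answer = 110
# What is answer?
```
110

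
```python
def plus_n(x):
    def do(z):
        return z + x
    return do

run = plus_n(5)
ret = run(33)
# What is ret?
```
38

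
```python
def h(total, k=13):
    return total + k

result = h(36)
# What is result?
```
49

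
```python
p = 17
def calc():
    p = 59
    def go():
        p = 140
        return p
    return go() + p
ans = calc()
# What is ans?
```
199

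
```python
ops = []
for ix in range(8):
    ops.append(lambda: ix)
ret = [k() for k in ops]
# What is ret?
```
[7, 7, 7, 7, 7, 7, 7, 7]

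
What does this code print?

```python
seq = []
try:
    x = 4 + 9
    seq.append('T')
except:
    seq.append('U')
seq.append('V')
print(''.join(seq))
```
TV

No exception, try block completes normally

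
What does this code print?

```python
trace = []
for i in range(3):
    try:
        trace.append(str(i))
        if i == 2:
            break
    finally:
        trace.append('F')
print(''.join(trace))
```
0F1F2F

finally runs even when breaking out of loop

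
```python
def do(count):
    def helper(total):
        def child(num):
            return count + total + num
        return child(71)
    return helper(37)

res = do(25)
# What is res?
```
133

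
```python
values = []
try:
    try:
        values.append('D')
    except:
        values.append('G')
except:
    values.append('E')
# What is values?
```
['D']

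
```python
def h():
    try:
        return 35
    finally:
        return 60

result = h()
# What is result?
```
60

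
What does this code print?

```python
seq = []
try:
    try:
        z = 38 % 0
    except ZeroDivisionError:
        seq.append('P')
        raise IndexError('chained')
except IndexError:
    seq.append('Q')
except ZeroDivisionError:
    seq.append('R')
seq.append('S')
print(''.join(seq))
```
PQS

IndexError raised and caught, original ZeroDivisionError not re-raised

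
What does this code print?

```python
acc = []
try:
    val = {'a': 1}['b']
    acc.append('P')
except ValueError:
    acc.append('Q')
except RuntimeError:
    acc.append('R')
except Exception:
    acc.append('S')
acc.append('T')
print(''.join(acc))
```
ST

KeyError not specifically caught, falls to Exception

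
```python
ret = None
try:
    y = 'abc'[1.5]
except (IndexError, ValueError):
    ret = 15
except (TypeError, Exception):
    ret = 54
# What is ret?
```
54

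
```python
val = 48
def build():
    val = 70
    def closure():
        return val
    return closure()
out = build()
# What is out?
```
70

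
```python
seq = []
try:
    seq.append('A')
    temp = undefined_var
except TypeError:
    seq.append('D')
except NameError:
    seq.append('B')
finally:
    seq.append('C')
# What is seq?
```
['A', 'B', 'C']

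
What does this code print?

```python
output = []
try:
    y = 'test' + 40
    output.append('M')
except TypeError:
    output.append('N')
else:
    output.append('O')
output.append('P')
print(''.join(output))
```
NP

else block skipped when exception is caught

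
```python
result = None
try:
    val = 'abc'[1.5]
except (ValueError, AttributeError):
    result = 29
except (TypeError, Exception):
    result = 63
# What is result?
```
63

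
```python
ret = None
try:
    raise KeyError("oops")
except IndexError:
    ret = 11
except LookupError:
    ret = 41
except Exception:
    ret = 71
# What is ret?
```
41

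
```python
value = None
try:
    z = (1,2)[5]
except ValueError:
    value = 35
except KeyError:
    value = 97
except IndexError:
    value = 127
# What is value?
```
127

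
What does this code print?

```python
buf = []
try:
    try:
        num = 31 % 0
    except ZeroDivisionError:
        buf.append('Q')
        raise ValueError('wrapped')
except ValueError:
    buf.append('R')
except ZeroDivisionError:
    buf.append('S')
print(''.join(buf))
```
QR

New ValueError raised, caught by outer ValueError handler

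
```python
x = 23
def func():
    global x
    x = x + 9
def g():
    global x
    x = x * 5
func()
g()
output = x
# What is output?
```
160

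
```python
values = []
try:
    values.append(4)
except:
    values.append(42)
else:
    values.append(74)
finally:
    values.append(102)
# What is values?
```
[4, 74, 102]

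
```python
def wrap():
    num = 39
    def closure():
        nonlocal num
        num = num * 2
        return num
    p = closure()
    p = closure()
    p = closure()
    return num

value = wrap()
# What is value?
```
312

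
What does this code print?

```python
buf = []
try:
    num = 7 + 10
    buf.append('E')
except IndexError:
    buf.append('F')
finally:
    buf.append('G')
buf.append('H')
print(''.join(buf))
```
EGH

finally runs after normal execution too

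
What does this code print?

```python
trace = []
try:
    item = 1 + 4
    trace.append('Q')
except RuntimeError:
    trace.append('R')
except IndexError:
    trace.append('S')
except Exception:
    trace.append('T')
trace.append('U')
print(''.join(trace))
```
QU

No exception, try block completes normally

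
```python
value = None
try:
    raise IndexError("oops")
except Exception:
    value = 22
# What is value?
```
22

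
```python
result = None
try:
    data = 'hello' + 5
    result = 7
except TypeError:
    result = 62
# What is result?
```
62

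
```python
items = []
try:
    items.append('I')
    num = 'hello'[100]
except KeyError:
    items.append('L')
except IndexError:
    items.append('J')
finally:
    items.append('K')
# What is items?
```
['I', 'J', 'K']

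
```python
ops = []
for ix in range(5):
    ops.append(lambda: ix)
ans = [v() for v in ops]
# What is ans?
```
[4, 4, 4, 4, 4]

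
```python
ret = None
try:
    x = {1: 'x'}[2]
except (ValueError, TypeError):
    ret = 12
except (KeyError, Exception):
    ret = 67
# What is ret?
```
67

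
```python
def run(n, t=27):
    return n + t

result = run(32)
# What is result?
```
59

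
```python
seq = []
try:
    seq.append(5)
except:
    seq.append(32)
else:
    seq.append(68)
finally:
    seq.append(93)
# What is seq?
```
[5, 68, 93]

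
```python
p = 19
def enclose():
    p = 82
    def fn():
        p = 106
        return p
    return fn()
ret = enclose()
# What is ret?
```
106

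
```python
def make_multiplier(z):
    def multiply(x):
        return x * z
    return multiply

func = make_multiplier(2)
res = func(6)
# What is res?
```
12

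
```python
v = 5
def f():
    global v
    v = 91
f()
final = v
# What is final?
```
91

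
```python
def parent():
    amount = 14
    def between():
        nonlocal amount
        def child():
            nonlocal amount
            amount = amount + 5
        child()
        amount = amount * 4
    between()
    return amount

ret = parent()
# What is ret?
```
76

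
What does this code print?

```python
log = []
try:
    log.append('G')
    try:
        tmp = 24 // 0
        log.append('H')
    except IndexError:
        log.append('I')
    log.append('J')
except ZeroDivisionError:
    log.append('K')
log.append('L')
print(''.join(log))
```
GKL

Inner handler doesn't match, propagates to outer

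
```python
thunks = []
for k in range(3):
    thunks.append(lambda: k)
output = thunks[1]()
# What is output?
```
2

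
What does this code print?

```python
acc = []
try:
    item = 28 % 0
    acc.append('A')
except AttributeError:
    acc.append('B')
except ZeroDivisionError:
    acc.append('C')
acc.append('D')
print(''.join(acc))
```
CD

ZeroDivisionError is caught by its specific handler, not AttributeError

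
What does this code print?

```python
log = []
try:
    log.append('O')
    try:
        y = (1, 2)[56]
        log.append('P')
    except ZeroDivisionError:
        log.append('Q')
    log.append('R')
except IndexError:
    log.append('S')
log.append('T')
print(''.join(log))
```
OST

Inner handler doesn't match, propagates to outer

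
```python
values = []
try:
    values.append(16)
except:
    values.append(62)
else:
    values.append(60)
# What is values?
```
[16, 60]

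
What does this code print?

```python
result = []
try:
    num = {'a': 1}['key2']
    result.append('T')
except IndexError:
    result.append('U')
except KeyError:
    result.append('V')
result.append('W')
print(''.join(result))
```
VW

KeyError is caught by its specific handler, not IndexError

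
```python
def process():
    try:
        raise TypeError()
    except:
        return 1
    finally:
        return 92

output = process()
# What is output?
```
92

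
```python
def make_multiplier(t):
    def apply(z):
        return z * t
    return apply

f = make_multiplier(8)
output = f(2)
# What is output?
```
16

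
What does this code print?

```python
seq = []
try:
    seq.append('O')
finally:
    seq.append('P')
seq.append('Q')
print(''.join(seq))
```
OPQ

try/finally without except, no exception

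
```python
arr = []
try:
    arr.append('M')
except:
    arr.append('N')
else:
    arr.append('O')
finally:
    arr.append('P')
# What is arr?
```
['M', 'O', 'P']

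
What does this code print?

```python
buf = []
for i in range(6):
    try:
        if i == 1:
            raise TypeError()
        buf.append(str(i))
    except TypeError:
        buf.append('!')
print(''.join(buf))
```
0!2345

Exception on i=1 caught, loop continues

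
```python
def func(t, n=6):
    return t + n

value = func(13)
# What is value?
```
19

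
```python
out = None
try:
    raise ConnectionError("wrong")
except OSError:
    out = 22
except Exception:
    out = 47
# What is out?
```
22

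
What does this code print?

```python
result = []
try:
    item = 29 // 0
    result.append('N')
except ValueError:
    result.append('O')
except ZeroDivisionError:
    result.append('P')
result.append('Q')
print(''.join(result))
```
PQ

ZeroDivisionError is caught by its specific handler, not ValueError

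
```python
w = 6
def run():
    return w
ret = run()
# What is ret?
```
6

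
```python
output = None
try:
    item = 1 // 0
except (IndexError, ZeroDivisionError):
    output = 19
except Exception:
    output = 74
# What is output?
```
19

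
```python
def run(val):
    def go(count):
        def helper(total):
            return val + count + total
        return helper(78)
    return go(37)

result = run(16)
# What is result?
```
131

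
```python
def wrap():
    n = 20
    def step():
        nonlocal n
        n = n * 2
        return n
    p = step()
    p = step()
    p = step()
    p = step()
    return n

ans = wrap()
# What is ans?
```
320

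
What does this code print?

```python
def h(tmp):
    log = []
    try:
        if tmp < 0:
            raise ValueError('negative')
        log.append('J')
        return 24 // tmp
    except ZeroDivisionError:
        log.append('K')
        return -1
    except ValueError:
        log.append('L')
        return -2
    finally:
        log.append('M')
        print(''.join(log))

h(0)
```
JKM

tmp=0 causes ZeroDivisionError, caught, finally prints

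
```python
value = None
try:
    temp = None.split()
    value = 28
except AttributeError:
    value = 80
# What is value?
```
80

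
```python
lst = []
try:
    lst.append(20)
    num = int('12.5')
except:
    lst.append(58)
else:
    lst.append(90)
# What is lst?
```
[20, 58]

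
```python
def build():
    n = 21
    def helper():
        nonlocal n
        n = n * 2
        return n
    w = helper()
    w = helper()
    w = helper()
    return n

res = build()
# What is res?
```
168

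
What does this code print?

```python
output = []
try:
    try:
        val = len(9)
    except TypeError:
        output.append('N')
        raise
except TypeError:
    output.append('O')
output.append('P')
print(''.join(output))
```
NOP

raise without argument re-raises current exception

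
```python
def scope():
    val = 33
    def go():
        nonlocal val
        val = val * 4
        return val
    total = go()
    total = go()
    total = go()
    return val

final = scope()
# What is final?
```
2112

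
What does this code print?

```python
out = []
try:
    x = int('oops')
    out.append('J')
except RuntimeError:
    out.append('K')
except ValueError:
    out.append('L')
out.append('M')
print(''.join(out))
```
LM

ValueError is caught by its specific handler, not RuntimeError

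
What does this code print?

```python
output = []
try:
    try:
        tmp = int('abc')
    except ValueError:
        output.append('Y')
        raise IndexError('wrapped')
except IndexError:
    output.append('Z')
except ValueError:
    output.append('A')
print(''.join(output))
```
YZ

New IndexError raised, caught by outer IndexError handler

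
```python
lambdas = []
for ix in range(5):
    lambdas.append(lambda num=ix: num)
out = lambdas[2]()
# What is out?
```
2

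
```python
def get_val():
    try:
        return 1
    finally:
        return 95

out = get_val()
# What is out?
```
95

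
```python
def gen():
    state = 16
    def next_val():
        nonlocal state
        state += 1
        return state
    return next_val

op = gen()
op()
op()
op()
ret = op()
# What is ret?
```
20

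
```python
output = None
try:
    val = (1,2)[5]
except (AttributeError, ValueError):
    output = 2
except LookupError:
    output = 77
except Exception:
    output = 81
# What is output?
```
77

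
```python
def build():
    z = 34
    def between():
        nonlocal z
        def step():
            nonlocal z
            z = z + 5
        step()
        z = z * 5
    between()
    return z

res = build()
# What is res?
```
195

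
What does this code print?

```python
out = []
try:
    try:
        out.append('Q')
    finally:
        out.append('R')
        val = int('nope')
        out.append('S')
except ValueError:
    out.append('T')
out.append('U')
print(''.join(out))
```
QRTU

Exception in inner finally caught by outer except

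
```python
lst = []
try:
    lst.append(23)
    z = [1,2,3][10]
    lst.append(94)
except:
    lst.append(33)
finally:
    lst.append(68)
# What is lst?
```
[23, 33, 68]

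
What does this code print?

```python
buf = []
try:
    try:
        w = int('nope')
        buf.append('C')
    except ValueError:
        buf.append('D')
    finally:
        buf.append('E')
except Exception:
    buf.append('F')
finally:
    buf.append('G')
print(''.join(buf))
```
DEG

Both finally blocks run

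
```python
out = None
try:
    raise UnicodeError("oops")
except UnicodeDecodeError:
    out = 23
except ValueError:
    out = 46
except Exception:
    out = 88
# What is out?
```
46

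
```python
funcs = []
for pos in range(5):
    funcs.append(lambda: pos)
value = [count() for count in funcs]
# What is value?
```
[4, 4, 4, 4, 4]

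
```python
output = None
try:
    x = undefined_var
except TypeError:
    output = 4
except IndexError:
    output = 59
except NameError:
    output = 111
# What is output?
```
111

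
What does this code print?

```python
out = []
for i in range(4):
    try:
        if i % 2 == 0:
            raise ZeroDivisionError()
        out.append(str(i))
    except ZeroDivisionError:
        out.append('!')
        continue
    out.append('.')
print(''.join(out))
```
!1.!3.

continue in except skips rest of loop body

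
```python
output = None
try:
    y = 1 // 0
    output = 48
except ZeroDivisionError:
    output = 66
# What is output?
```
66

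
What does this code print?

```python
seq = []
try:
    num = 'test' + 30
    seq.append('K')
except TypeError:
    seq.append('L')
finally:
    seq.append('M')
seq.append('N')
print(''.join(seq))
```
LMN

finally always runs, even after exception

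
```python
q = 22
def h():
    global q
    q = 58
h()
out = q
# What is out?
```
58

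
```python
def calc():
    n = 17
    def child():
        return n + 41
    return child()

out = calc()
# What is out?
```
58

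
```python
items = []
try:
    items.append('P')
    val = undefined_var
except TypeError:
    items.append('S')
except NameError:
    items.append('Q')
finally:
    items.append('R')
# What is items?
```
['P', 'Q', 'R']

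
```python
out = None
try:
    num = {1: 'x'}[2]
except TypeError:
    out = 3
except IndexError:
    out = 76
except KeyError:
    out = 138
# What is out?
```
138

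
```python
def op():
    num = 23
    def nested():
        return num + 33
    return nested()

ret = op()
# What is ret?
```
56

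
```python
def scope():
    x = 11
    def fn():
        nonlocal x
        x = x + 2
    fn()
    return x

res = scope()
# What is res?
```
13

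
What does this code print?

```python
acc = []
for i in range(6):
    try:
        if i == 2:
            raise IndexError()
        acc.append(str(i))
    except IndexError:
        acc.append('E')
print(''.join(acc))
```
01E345

Exception on i=2 caught, loop continues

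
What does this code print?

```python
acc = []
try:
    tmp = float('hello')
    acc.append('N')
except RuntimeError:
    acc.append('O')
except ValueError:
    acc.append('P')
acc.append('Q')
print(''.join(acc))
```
PQ

ValueError is caught by its specific handler, not RuntimeError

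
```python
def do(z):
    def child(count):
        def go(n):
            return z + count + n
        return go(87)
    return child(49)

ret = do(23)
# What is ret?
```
159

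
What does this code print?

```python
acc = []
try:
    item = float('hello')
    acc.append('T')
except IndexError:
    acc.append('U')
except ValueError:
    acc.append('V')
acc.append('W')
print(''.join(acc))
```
VW

ValueError is caught by its specific handler, not IndexError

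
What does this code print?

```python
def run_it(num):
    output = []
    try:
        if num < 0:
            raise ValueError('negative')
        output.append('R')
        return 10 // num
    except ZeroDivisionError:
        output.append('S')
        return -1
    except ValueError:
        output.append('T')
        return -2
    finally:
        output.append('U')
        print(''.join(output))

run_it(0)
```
RSU

num=0 causes ZeroDivisionError, caught, finally prints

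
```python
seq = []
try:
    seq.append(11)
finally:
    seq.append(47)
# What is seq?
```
[11, 47]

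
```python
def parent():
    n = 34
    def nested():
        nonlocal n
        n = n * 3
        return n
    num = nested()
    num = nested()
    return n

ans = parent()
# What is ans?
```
306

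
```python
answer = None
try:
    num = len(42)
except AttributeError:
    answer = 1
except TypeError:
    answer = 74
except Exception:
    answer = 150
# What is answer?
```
74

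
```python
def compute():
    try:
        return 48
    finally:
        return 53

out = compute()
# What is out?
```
53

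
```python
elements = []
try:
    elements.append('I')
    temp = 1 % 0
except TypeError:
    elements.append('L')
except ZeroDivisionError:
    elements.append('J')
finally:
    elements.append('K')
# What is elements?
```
['I', 'J', 'K']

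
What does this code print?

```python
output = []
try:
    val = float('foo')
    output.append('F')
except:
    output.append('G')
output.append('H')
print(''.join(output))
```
GH

Exception raised in try, caught by bare except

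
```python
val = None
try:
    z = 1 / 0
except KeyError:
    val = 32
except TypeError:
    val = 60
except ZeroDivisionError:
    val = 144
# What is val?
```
144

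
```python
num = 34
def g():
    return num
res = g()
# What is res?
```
34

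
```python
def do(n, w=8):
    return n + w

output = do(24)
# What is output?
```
32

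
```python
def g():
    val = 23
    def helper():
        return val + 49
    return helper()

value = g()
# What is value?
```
72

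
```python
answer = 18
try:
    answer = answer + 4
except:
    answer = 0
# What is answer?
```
22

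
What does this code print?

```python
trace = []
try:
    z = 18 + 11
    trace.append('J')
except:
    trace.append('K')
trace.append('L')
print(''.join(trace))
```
JL

No exception, try block completes normally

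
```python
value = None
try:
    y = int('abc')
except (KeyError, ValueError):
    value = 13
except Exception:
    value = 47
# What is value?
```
13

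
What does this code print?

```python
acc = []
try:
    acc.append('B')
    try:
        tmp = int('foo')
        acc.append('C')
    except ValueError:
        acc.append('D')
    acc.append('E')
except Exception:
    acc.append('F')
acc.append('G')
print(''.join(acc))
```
BDEG

Inner exception caught by inner handler, outer continues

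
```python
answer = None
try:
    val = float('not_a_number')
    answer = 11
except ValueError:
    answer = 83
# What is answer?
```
83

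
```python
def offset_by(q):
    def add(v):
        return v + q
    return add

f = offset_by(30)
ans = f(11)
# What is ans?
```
41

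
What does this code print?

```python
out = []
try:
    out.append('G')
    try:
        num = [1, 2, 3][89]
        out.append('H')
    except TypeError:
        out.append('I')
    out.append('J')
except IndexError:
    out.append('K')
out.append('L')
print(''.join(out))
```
GKL

Inner handler doesn't match, propagates to outer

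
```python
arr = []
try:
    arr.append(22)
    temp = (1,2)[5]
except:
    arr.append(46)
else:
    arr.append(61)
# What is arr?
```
[22, 46]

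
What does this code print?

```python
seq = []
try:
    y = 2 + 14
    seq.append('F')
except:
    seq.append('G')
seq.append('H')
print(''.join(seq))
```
FH

No exception, try block completes normally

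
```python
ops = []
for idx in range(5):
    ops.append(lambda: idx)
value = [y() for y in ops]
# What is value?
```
[4, 4, 4, 4, 4]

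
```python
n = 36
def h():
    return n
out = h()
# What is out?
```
36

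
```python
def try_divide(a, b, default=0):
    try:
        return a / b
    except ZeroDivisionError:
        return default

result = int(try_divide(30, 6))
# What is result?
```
5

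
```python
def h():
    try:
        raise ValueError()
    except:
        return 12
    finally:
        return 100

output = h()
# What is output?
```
100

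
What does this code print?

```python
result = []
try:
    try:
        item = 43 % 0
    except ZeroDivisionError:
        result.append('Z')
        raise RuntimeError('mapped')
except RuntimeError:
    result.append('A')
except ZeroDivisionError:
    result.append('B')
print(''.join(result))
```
ZA

New RuntimeError raised, caught by outer RuntimeError handler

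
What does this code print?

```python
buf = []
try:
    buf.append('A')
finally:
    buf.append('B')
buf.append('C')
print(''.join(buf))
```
ABC

try/finally without except, no exception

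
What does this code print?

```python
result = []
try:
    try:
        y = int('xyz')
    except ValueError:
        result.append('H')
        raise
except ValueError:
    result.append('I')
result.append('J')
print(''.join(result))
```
HIJ

raise without argument re-raises current exception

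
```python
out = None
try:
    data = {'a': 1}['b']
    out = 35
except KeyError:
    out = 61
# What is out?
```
61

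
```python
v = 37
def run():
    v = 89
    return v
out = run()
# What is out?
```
89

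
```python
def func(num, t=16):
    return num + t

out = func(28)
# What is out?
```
44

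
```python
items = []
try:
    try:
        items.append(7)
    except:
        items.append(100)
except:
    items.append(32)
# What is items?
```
[7]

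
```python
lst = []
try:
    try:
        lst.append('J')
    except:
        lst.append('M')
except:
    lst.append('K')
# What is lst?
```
['J']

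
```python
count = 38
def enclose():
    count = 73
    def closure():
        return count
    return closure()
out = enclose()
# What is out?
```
73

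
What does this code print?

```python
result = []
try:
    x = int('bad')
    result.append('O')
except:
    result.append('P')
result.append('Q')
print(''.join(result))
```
PQ

Exception raised in try, caught by bare except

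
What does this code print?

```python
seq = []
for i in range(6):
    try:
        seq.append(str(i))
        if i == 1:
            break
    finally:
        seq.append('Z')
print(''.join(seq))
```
0Z1Z

finally runs even when breaking out of loop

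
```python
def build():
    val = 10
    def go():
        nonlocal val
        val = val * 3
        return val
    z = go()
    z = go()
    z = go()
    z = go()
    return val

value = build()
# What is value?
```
810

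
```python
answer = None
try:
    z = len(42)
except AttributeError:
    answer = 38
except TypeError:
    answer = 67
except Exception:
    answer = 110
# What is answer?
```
67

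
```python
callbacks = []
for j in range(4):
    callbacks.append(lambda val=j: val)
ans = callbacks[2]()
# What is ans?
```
2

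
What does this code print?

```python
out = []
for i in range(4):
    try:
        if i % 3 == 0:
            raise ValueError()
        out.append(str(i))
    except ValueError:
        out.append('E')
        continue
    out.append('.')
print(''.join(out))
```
E1.2.E

continue in except skips rest of loop body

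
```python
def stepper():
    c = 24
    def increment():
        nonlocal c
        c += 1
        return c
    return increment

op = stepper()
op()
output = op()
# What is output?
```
26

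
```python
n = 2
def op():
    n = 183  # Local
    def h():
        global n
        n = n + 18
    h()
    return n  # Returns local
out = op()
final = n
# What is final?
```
20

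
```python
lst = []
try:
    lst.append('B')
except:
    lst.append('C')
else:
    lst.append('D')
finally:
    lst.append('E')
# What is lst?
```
['B', 'D', 'E']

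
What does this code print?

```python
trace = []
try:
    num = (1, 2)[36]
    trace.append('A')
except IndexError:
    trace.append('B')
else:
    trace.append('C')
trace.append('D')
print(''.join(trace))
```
BD

else block skipped when exception is caught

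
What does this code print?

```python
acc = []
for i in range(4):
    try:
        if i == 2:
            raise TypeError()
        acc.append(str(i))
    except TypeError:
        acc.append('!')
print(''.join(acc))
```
01!3

Exception on i=2 caught, loop continues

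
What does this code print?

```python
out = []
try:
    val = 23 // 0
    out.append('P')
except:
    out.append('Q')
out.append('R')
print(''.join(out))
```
QR

Exception raised in try, caught by bare except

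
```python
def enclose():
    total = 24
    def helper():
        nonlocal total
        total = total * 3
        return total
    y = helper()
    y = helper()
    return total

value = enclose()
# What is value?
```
216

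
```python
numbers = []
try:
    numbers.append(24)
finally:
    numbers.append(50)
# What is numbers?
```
[24, 50]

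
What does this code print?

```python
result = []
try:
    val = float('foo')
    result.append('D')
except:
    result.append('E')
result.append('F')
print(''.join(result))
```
EF

Exception raised in try, caught by bare except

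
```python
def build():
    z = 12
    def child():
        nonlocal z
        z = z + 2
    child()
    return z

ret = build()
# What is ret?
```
14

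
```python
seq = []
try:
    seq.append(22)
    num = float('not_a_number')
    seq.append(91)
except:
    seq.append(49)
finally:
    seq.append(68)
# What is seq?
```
[22, 49, 68]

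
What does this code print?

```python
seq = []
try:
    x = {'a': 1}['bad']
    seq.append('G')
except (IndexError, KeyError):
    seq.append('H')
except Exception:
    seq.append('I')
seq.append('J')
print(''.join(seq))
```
HJ

KeyError matches tuple containing it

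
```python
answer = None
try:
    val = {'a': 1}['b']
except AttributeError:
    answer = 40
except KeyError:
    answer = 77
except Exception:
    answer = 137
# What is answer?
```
77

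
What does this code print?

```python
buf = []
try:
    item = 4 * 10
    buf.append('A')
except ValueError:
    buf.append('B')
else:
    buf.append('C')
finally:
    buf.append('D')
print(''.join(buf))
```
ACD

else runs before finally when no exception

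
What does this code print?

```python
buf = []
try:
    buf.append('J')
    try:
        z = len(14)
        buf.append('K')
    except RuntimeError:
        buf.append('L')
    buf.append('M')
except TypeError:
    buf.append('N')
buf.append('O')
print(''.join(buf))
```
JNO

Inner handler doesn't match, propagates to outer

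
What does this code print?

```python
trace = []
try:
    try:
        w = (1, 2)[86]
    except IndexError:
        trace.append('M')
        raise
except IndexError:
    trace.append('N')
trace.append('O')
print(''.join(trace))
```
MNO

raise without argument re-raises current exception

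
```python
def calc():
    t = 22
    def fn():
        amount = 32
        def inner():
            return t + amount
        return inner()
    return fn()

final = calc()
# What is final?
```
54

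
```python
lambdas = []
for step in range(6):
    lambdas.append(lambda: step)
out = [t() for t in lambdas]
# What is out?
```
[5, 5, 5, 5, 5, 5]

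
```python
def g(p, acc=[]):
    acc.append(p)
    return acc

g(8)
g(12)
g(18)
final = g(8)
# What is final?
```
[8, 12, 18, 8]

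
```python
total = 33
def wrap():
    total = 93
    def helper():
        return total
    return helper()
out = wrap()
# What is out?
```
93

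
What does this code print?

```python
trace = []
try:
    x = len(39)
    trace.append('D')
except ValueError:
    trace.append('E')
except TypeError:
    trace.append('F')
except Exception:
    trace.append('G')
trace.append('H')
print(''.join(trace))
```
FH

TypeError matches before generic Exception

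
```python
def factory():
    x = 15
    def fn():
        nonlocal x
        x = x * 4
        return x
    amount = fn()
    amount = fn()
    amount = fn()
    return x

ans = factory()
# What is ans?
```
960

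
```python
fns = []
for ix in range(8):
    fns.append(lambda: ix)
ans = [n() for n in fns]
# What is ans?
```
[7, 7, 7, 7, 7, 7, 7, 7]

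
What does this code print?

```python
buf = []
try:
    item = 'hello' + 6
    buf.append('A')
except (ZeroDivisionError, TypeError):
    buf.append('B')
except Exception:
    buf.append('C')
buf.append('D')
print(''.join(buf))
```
BD

TypeError matches tuple containing it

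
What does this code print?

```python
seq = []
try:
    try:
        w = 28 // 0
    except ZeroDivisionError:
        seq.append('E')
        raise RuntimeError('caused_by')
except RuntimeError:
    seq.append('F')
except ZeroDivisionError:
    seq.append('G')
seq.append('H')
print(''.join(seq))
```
EFH

RuntimeError raised and caught, original ZeroDivisionError not re-raised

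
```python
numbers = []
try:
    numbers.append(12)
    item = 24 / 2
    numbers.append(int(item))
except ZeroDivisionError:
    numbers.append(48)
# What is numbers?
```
[12, 12]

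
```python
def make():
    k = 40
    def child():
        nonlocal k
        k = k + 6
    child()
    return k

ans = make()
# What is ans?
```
46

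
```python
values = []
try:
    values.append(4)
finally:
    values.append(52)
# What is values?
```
[4, 52]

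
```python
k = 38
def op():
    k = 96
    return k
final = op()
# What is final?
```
96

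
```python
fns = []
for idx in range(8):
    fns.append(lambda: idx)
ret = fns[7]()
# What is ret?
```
7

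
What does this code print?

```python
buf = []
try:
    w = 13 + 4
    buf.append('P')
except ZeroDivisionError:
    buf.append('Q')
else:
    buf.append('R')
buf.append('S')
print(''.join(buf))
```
PRS

else block runs when no exception occurs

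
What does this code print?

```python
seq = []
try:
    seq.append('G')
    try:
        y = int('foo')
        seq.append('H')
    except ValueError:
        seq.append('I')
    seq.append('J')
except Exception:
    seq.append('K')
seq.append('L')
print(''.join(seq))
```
GIJL

Inner exception caught by inner handler, outer continues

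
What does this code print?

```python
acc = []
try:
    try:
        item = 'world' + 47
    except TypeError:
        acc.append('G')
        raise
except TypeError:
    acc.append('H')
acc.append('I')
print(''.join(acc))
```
GHI

raise without argument re-raises current exception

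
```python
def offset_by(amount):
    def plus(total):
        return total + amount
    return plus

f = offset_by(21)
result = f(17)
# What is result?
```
38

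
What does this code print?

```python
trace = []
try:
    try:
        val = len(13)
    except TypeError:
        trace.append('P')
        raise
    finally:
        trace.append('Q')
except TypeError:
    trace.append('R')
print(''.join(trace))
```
PQR

finally runs before re-raised exception propagates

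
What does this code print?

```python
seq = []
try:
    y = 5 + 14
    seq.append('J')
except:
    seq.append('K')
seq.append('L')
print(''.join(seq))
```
JL

No exception, try block completes normally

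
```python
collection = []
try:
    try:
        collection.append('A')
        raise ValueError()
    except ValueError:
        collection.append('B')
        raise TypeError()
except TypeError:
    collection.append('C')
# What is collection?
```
['A', 'B', 'C']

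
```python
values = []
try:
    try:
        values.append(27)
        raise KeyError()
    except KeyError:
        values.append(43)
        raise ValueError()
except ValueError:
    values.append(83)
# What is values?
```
[27, 43, 83]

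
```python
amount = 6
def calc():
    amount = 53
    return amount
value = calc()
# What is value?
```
53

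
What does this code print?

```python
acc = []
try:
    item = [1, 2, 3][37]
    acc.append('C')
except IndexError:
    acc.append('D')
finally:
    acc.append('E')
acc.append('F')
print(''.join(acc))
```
DEF

finally always runs, even after exception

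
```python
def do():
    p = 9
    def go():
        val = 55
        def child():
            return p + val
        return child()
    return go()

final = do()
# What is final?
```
64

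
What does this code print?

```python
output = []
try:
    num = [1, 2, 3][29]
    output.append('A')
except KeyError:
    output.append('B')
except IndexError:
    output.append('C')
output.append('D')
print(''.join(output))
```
CD

IndexError is caught by its specific handler, not KeyError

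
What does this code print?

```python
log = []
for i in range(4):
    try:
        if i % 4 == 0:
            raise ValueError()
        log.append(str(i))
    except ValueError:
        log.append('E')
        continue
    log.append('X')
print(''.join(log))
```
E1X2X3X

continue in except skips rest of loop body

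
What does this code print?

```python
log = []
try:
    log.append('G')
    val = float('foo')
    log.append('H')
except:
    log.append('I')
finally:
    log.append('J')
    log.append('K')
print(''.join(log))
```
GIJK

Code before exception runs, then except, then all of finally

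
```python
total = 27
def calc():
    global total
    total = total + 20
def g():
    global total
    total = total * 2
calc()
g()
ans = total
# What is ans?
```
94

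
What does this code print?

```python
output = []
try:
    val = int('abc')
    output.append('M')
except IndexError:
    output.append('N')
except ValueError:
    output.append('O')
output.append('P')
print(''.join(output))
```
OP

ValueError is caught by its specific handler, not IndexError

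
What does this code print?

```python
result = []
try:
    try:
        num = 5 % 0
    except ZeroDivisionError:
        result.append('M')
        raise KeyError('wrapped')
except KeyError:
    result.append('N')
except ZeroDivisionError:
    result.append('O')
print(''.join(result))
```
MN

New KeyError raised, caught by outer KeyError handler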